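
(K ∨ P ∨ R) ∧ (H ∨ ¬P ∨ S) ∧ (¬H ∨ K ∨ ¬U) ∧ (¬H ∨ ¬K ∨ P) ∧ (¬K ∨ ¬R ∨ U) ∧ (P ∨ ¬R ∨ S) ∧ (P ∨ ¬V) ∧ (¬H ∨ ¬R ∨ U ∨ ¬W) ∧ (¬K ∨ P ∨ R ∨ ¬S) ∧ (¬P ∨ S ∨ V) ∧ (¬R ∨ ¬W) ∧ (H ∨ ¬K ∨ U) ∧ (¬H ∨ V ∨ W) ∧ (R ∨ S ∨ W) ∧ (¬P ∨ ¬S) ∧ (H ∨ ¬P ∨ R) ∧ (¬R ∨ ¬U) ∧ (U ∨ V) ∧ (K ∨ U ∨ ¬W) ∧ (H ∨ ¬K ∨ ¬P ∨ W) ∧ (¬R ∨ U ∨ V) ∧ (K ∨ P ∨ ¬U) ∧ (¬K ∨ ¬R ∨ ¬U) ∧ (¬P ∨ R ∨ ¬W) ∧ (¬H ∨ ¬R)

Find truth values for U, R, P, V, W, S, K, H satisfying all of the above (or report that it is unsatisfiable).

U: True, R: False, P: False, V: False, W: True, S: False, K: True, H: False

Set U = True.
  then (¬R ∨ ¬U) forces R = False.
Set P = False.
  then (K ∨ P ∨ R) forces K = True.
  then (¬H ∨ ¬K ∨ P) forces H = False.
  then (P ∨ ¬V) forces V = False.
  then (¬K ∨ P ∨ R ∨ ¬S) forces S = False.
  then (R ∨ S ∨ W) forces W = True.
All clauses satisfied.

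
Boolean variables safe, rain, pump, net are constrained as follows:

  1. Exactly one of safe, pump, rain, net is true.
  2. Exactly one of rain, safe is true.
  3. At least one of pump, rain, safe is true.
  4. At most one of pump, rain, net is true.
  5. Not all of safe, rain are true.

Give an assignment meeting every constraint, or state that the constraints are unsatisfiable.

safe = True; rain = False; pump = False; net = False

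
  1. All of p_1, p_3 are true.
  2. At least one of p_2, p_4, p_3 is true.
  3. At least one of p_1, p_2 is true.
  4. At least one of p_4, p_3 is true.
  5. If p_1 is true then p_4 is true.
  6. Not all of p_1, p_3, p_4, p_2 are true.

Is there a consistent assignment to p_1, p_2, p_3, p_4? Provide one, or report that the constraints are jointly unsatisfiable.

p_1: True, p_2: False, p_3: True, p_4: True

  (1) {p_1, p_3}: all 2 true ✓
  (2) {p_2, p_4, p_3}: 2 true — at least one ✓
  (3) {p_1, p_2}: 1 true — at least one ✓
  (4) {p_4, p_3}: 2 true — at least one ✓
  (5) p_1=T ⇒ p_4: T ✓
  (6) {p_1, p_3, p_4, p_2}: 3/4 true — not all ✓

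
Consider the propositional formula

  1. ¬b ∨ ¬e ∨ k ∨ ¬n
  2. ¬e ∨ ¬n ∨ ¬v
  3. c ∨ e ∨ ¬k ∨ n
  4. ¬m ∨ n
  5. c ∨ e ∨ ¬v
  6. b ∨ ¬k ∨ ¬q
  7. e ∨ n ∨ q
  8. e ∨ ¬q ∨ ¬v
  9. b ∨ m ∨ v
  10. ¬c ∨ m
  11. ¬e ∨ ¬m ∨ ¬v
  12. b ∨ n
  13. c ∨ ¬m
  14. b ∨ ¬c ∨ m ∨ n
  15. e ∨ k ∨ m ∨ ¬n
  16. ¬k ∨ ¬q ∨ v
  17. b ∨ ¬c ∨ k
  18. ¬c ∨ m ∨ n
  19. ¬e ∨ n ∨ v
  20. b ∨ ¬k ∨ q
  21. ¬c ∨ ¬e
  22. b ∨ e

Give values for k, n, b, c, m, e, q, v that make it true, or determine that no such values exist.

Set k = True.
Set n = True.
Try b = False:
  (b ∨ ¬k ∨ ¬q) forces q = False.
  clause (b ∨ ¬k ∨ q) is falsified — backtrack.
So b = True.
Set c = False.
  then (c ∨ ¬m) forces m = False.
Set e = False.
  then (c ∨ e ∨ ¬v) forces v = False.
  then (¬k ∨ ¬q ∨ v) forces q = False.
All clauses satisfied.

k: True, n: True, b: True, c: False, m: False, e: False, q: False, v: False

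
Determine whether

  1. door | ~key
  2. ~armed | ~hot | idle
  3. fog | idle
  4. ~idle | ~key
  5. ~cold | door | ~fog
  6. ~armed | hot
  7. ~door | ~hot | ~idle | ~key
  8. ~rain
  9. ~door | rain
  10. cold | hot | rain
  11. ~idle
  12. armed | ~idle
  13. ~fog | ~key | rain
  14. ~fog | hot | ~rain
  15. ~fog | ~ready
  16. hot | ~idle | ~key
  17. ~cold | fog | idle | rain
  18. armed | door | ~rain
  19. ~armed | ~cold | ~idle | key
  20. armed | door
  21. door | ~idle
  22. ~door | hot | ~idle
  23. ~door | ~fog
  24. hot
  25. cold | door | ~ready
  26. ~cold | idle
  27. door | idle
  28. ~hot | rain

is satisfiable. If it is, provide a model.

Unsatisfiable — no assignment works.

Case hot = True:
  (~rain) forces rain = False.
  Clause (~hot | rain) is falsified — contradiction.
Case hot = False:
  Clause (hot) is falsified — contradiction.
Both cases fail, so the formula is unsatisfiable.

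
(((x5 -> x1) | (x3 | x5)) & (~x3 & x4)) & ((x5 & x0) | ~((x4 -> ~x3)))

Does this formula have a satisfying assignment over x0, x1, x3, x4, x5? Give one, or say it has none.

x0=T, x1=F, x3=F, x4=T, x5=T

  ((x5 -> x1) | (x3 | x5)) & (~x3 & x4) = True
    (x5 -> x1) | (x3 | x5) = True
      x5 -> x1 = False
      x3 | x5 = True
    ~x3 & x4 = True
      ~x3 = True
  (x5 & x0) | ~((x4 -> ~x3)) = True
    x5 & x0 = True
    ~((x4 -> ~x3)) = False
      x4 -> ~x3 = True
        ~x3 = True
Both conjuncts True, so the formula holds.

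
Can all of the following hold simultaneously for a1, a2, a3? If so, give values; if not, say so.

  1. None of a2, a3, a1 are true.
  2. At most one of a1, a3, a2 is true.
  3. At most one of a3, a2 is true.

a1: False, a2: False, a3: False

  (1) {a2, a3, a1}: 0 true — none ✓
  (2) {a1, a3, a2}: 0 true — at most one ✓
  (3) {a3, a2}: 0 true — at most one ✓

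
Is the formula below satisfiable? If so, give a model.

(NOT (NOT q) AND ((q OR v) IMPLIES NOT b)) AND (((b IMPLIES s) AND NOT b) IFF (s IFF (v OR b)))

s: True, b: False, v: True, q: True

  NOT (NOT q) AND ((q OR v) IMPLIES NOT b) = True
    NOT (NOT q) = True
      NOT q = False
    (q OR v) IMPLIES NOT b = True
      q OR v = True
      NOT b = True
  ((b IMPLIES s) AND NOT b) IFF (s IFF (v OR b)) = True
    (b IMPLIES s) AND NOT b = True
      b IMPLIES s = True
      NOT b = True
    s IFF (v OR b) = True
      v OR b = True
Both conjuncts True, so the formula holds.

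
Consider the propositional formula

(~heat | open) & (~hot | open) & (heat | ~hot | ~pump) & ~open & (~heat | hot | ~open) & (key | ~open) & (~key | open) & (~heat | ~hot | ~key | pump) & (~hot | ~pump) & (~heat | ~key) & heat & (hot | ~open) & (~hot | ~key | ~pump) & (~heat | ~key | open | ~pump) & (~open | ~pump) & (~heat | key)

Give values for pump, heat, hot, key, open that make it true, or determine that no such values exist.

No satisfying assignment exists.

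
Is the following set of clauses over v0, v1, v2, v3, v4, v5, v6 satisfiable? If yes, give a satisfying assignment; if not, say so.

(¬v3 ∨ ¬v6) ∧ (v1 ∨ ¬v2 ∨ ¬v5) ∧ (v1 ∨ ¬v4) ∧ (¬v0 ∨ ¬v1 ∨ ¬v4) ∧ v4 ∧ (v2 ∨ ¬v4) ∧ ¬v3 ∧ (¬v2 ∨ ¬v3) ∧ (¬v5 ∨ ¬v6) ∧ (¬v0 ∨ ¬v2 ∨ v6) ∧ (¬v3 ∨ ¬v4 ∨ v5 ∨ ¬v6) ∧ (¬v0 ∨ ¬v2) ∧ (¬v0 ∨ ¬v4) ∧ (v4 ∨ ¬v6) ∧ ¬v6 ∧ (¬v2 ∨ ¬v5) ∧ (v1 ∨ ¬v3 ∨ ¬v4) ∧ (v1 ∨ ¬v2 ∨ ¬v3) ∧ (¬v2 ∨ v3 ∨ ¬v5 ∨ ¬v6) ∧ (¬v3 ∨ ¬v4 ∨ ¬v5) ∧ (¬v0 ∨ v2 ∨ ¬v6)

v0 = False; v1 = True; v2 = True; v3 = False; v4 = True; v5 = False; v6 = False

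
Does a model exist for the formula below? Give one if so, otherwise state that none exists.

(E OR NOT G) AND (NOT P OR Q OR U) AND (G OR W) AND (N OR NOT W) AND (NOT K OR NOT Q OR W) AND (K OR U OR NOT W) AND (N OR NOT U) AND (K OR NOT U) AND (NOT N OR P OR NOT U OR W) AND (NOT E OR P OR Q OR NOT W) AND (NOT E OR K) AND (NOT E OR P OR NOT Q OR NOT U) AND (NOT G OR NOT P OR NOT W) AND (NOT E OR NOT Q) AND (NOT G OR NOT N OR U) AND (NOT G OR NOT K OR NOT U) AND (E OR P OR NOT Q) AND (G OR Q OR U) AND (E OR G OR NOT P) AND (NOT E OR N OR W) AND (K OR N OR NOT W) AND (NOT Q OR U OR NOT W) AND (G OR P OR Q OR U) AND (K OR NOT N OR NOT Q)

Set E = False.
  then (E OR NOT G) forces G = False.
  then (G OR W) forces W = True.
  then (N OR NOT W) forces N = True.
  then (E OR G OR NOT P) forces P = False.
  then (E OR P OR NOT Q) forces Q = False.
  then (G OR Q OR U) forces U = True.
  then (K OR NOT U) forces K = True.
All clauses satisfied.

E=F; G=F; K=T; Q=F; P=F; W=T; N=T; U=T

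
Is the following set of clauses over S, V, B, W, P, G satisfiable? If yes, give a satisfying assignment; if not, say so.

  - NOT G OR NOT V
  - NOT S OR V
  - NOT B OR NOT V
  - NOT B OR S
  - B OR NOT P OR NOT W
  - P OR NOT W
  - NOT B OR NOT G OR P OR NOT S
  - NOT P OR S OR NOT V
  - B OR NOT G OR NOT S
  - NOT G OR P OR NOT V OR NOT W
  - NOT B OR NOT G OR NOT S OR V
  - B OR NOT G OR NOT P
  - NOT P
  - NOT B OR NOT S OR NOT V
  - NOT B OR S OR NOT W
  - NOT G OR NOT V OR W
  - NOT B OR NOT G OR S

S: False, V: False, B: False, W: False, P: False, G: True

Unit clause (NOT P) forces P = False.
In (P OR NOT W) only NOT W is left, so W = False.
Set S = False.
  then (NOT B OR S) forces B = False.
Set V = False.
Set G = True.
All clauses satisfied.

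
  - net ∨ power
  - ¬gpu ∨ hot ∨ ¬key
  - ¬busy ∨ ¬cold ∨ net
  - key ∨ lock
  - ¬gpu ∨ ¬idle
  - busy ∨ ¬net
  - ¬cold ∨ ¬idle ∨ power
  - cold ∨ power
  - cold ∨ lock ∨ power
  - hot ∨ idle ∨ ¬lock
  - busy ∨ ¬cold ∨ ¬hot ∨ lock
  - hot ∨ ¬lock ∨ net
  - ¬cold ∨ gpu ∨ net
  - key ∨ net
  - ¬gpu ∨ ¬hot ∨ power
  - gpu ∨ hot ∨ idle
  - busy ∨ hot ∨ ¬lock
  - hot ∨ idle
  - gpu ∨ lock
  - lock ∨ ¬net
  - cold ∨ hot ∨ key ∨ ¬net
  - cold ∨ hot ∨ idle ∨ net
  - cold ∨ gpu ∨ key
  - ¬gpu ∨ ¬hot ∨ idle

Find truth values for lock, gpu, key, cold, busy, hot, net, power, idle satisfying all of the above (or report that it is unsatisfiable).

lock=T; gpu=F; key=T; cold=T; busy=T; hot=F; net=T; power=T; idle=T

Set lock = True.
Try gpu = True:
  (¬gpu ∨ ¬idle) forces idle = False.
  (hot ∨ idle ∨ ¬lock) forces hot = True.
  clause (¬gpu ∨ ¬hot ∨ idle) is falsified — backtrack.
So gpu = False.
Set key = True.
Set cold = True.
  then (¬cold ∨ gpu ∨ net) forces net = True.
  then (busy ∨ ¬net) forces busy = True.
Set hot = False.
  then (hot ∨ idle ∨ ¬lock) forces idle = True.
  then (¬cold ∨ ¬idle ∨ power) forces power = True.
All clauses satisfied.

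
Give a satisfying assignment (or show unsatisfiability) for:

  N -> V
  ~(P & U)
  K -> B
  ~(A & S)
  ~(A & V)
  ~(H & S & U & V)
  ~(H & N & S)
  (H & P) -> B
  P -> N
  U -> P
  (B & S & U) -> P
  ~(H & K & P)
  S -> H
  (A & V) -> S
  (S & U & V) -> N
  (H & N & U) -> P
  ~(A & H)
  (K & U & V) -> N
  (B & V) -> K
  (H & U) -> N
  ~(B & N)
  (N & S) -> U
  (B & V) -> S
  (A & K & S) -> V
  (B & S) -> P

N = True, K = False, H = False, B = False, V = True, P = True, U = False, A = False, S = False

Set N = True.
  then (~B | ~N) forces B = False.
  then (~N | V) forces V = True.
  then (~A | ~V) forces A = False.
  then (B | ~K) forces K = False.
Set H = False.
  then (H | ~S) forces S = False.
Set P = True.
  then (~P | ~U) forces U = False.
All clauses satisfied.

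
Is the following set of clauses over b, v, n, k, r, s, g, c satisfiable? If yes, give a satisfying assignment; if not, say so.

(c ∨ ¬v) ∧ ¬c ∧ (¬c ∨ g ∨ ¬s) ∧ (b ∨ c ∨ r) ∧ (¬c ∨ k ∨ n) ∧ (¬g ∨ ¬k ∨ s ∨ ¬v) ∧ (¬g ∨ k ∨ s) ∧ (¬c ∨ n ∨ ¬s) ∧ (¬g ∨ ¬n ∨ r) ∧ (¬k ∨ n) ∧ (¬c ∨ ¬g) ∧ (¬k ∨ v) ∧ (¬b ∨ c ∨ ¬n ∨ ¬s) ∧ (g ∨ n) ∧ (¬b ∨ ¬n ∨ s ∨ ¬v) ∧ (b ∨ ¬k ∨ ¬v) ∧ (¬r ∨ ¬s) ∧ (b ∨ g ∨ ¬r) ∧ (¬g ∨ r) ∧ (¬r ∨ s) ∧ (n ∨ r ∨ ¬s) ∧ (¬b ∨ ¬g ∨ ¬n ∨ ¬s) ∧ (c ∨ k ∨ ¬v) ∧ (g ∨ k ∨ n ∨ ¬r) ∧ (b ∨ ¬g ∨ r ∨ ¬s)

Unit clause (¬c) forces c = False.
In (c ∨ ¬v) only ¬v is left, so v = False.
In (¬k ∨ v) only ¬k is left, so k = False.
Try b = False:
  (b ∨ c ∨ r) forces r = True.
  (¬r ∨ ¬s) forces s = False.
  clause (¬r ∨ s) is falsified — backtrack.
So b = True.
Set n = True.
  then (¬b ∨ c ∨ ¬n ∨ ¬s) forces s = False.
  then (¬r ∨ s) forces r = False.
  then (¬g ∨ k ∨ s) forces g = False.
All clauses satisfied.

b = True, v = False, n = True, k = False, r = False, s = False, g = False, c = False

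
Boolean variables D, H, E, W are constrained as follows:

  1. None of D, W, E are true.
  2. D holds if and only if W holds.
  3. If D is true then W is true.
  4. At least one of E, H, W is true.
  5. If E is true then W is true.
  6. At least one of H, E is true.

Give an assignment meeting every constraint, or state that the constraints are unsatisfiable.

D: False; H: True; E: False; W: False

  (1) {D, W, E}: 0 true — none ✓
  (2) D=F, W=F — same ✓
  (3) D=F ⇒ W: vacuous ✓
  (4) {E, H, W}: 1 true — at least one ✓
  (5) E=F ⇒ W: vacuous ✓
  (6) {H, E}: 1 true — at least one ✓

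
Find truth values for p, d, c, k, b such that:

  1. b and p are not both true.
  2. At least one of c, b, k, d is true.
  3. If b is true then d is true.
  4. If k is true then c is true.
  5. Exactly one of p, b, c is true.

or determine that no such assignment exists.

p: False, d: False, c: True, k: True, b: False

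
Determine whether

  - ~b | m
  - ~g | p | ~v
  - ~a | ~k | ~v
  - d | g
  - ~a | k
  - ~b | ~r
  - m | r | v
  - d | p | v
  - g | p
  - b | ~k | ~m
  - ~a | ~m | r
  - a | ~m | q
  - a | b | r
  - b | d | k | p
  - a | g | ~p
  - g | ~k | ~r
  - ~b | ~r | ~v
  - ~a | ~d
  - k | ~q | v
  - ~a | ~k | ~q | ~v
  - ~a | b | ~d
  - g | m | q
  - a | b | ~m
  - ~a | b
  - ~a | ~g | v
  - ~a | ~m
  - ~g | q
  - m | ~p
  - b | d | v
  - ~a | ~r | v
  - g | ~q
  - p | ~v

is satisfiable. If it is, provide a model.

g = True; k = True; p = False; v = False; m = False; d = True; r = True; a = False; q = True; b = False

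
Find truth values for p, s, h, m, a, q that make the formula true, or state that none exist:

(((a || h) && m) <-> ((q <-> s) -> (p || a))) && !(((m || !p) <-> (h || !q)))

p = False; s = True; h = False; m = True; a = True; q = True

  ((a || h) && m) <-> ((q <-> s) -> (p || a)) = True
    (a || h) && m = True
      a || h = True
    (q <-> s) -> (p || a) = True
      q <-> s = True
      p || a = True
  !(((m || !p) <-> (h || !q))) = True
    (m || !p) <-> (h || !q) = False
      m || !p = True
        !p = True
      h || !q = False
        !q = False
Both conjuncts True, so the formula holds.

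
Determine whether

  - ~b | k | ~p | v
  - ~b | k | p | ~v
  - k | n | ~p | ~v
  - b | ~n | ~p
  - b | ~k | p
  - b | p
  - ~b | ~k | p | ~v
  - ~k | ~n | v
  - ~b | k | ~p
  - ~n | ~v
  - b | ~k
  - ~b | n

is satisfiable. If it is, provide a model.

b: False, p: True, v: False, n: False, k: False

Set b = False.
  then (b | p) forces p = True.
  then (b | ~k) forces k = False.
  then (b | ~n | ~p) forces n = False.
  then (k | n | ~p | ~v) forces v = False.
All clauses satisfied.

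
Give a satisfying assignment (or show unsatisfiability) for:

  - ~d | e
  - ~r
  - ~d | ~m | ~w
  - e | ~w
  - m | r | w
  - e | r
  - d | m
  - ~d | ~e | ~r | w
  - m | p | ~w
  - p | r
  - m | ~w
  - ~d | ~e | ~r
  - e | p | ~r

Unit clause (~r) forces r = False.
In (e | r) only e is left, so e = True.
In (p | r) only p is left, so p = True.
Set d = False.
  then (d | m) forces m = True.
Set w = True.
All clauses satisfied.

e = True, d = False, p = True, r = False, m = True, w = True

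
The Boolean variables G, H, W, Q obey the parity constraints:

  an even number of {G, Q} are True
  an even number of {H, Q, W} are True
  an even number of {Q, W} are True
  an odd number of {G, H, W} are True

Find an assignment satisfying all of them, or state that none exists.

Unsatisfiable

Adding constraints 1, 2, 4 mod 2: every variable appears an even number of times on the left, so the left side is 0.
But the right sides sum to 1 (mod 2). 0 ≠ 1 — the system is inconsistent.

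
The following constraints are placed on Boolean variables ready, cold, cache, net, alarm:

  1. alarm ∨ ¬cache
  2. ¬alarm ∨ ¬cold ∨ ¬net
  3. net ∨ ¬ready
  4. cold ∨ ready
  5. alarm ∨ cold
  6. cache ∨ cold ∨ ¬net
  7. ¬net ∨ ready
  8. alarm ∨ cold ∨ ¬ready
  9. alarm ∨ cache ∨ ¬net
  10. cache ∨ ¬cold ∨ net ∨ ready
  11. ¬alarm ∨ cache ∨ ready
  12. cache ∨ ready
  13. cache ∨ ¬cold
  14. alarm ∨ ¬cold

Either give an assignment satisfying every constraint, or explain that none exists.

Set ready = True.
  then (net ∨ ¬ready) forces net = True.
Try cold = True:
  (¬alarm ∨ ¬cold ∨ ¬net) forces alarm = False.
  clause (alarm ∨ ¬cold) is falsified — backtrack.
So cold = False.
  then (alarm ∨ cold) forces alarm = True.
  then (cache ∨ cold ∨ ¬net) forces cache = True.
All clauses satisfied.

ready = True, cold = False, cache = True, net = True, alarm = True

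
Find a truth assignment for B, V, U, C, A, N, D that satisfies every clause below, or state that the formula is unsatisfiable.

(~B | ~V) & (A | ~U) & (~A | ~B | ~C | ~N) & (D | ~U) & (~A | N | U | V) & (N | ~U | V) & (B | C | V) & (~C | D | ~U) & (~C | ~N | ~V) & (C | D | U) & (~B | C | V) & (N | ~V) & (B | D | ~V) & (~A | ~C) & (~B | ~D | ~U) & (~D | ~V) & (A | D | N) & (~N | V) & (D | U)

Set B = False.
Try V = True:
  (N | ~V) forces N = True.
  (~C | ~N | ~V) forces C = False.
  (B | D | ~V) forces D = True.
  clause (~D | ~V) is falsified — backtrack.
So V = False.
  then (B | C | V) forces C = True.
  then (~A | ~C) forces A = False.
  then (~N | V) forces N = False.
  then (A | ~U) forces U = False.
  then (A | D | N) forces D = True.
All clauses satisfied.

B=F; V=F; U=F; C=T; A=F; N=F; D=T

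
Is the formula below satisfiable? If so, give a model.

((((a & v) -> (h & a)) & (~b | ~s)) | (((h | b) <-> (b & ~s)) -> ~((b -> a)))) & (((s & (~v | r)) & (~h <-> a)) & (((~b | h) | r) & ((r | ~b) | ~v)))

v=F, h=T, b=F, r=T, a=F, s=T

  (((a & v) -> (h & a)) & (~b | ~s)) | (((h | b) <-> (b & ~s)) -> ~((b -> a))) = True
    ((a & v) -> (h & a)) & (~b | ~s) = True
      (a & v) -> (h & a) = True
        a & v = False
        h & a = False
      ~b | ~s = True
        ~b = True
        ~s = False
    ((h | b) <-> (b & ~s)) -> ~((b -> a)) = True
      (h | b) <-> (b & ~s) = False
        h | b = True
        b & ~s = False
          ~s = False
      ~((b -> a)) = False
        b -> a = True
  ((s & (~v | r)) & (~h <-> a)) & (((~b | h) | r) & ((r | ~b) | ~v)) = True
    (s & (~v | r)) & (~h <-> a) = True
      s & (~v | r) = True
        ~v | r = True
          ~v = True
      ~h <-> a = True
        ~h = False
    ((~b | h) | r) & ((r | ~b) | ~v) = True
      (~b | h) | r = True
        ~b | h = True
          ~b = True
      (r | ~b) | ~v = True
        r | ~b = True
          ~b = True
        ~v = True
Both conjuncts True, so the formula holds.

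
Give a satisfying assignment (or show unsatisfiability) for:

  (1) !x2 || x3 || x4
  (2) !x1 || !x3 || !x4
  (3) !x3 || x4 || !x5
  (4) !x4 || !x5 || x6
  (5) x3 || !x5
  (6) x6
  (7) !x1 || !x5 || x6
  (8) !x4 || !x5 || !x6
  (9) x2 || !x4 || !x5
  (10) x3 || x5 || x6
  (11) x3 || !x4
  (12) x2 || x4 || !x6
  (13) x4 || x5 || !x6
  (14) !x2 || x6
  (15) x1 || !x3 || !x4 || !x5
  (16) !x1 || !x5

x1 = False, x2 = True, x3 = True, x4 = True, x5 = False, x6 = True

Unit clause (x6) forces x6 = True.
Set x1 = False.
Set x2 = True.
Try x3 = False:
  (!x2 || x3 || x4) forces x4 = True.
  clause (x3 || !x4) is falsified — backtrack.
So x3 = True.
Try x4 = False:
  (!x3 || x4 || !x5) forces x5 = False.
  clause (x4 || x5 || !x6) is falsified — backtrack.
So x4 = True.
  then (!x4 || !x5 || !x6) forces x5 = False.
All clauses satisfied.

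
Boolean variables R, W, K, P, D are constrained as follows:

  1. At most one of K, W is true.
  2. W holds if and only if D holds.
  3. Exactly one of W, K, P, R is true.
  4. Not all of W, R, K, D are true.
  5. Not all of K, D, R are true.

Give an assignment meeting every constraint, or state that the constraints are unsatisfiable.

R: True; W: False; K: False; P: False; D: False

  (1) {K, W}: 0 true — at most one ✓
  (2) W=F, D=F — same ✓
  (3) {W, K, P, R}: 1 true — exactly one ✓
  (4) {W, R, K, D}: 1/4 true — not all ✓
  (5) {K, D, R}: 1/3 true — not all ✓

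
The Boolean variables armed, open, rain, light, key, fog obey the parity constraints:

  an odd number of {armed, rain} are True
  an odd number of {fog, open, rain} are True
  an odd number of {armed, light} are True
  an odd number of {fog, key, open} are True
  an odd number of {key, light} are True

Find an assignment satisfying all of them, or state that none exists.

The formula is unsatisfiable.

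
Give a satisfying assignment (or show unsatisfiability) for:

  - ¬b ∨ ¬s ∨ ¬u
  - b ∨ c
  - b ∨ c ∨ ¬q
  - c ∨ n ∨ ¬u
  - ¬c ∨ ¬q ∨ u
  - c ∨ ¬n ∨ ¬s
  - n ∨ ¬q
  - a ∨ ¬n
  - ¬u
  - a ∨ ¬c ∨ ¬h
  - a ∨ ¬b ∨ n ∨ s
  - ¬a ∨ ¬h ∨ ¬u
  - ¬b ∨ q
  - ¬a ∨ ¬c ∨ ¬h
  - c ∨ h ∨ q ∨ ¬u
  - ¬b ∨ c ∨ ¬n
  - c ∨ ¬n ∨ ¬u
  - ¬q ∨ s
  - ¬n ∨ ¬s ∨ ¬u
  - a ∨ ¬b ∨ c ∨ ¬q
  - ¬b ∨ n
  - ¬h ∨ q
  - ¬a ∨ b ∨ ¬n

Unit clause (¬u) forces u = False.
Try q = True:
  (¬c ∨ ¬q ∨ u) forces c = False.
  (b ∨ c) forces b = True.
  (n ∨ ¬q) forces n = True.
  clause (¬b ∨ c ∨ ¬n) is falsified — backtrack.
So q = False.
  then (¬b ∨ q) forces b = False.
  then (¬h ∨ q) forces h = False.
  then (b ∨ c) forces c = True.
Set s = True.
Set a = False.
  then (a ∨ ¬n) forces n = False.
All clauses satisfied.

u = False, q = False, h = False, c = True, s = True, b = False, a = False, n = False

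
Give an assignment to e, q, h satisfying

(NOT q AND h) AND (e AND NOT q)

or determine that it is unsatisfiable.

e = True; q = False; h = True

  NOT q AND h = True
    NOT q = True
  e AND NOT q = True
    NOT q = True
Both conjuncts True, so the formula holds.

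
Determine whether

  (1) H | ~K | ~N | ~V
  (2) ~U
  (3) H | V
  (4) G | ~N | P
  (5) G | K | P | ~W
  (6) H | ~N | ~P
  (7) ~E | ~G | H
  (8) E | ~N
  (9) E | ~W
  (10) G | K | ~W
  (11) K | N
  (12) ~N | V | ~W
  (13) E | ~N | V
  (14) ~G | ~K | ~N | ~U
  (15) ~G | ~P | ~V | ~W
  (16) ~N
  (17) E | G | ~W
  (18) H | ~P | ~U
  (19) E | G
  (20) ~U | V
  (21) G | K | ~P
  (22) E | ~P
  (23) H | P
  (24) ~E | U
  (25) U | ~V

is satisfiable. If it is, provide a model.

K = True, W = False, P = False, H = True, U = False, E = False, V = False, N = False, G = True

Unit clause (~U) forces U = False.
Unit clause (~N) forces N = False.
In (~E | U) only ~E is left, so E = False.
In (U | ~V) only ~V is left, so V = False.
In (H | V) only H is left, so H = True.
In (E | ~W) only ~W is left, so W = False.
In (K | N) only K is left, so K = True.
In (E | G) only G is left, so G = True.
In (E | ~P) only ~P is left, so P = False.
All clauses satisfied.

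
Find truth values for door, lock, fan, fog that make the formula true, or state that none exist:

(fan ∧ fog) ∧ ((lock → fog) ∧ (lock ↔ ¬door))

door: True, lock: False, fan: True, fog: True

  fan ∧ fog = True
  (lock → fog) ∧ (lock ↔ ¬door) = True
    lock → fog = True
    lock ↔ ¬door = True
      ¬door = False
Both conjuncts True, so the formula holds.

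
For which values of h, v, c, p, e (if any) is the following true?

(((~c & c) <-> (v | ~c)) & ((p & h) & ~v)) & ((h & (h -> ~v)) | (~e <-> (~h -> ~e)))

h: True; v: False; c: True; p: True; e: True

  ((~c & c) <-> (v | ~c)) & ((p & h) & ~v) = True
    (~c & c) <-> (v | ~c) = True
      ~c & c = False
        ~c = False
      v | ~c = False
        ~c = False
    (p & h) & ~v = True
      p & h = True
      ~v = True
  (h & (h -> ~v)) | (~e <-> (~h -> ~e)) = True
    h & (h -> ~v) = True
      h -> ~v = True
        ~v = True
    ~e <-> (~h -> ~e) = False
      ~e = False
      ~h -> ~e = True
        ~h = False
        ~e = False
Both conjuncts True, so the formula holds.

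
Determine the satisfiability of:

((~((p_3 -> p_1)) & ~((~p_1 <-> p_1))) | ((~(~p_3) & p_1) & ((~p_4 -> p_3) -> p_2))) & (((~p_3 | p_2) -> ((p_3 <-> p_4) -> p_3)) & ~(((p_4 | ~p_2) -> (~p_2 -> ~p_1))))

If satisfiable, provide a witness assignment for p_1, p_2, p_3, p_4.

The formula is unsatisfiable.

Case p_3 = True: the formula simplifies to ((~p_1 & ~((~p_1 <-> p_1))) | (p_1 & p_2)) & ~(((p_4 | ~p_2) -> (~p_2 -> ~p_1))).
  p_1 = True: simplifies to p_2 & ~(((p_4 | ~p_2) -> p_2)).
    p_2 = True: the conjunct ~(((p_4 | ~p_2) -> p_2)) becomes ~((p_4 -> True)) = False.
    p_2 = False: the conjunct p_2 is False.
  p_1 = False: the conjunct ~(((p_4 | ~p_2) -> (~p_2 -> ~p_1))) becomes ~(((p_4 | ~p_2) -> True)) = False.
Case p_3 = False: the conjunct (~((p_3 -> p_1)) & ~((~p_1 <-> p_1))) | ((~(~p_3) & p_1) & ((~p_4 -> p_3) -> p_2)) becomes (False & ~((~p_1 <-> p_1))) | (False & (p_4 -> p_2)) = False.
Both cases fail — unsatisfiable.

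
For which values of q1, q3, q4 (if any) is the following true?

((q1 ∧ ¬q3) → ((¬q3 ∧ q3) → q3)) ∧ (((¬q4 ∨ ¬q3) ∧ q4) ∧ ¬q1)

q1 = False; q3 = False; q4 = True

  (q1 ∧ ¬q3) → ((¬q3 ∧ q3) → q3) = True
    q1 ∧ ¬q3 = False
      ¬q3 = True
    (¬q3 ∧ q3) → q3 = True
      ¬q3 ∧ q3 = False
        ¬q3 = True
  ((¬q4 ∨ ¬q3) ∧ q4) ∧ ¬q1 = True
    (¬q4 ∨ ¬q3) ∧ q4 = True
      ¬q4 ∨ ¬q3 = True
        ¬q4 = False
        ¬q3 = True
    ¬q1 = True
Both conjuncts True, so the formula holds.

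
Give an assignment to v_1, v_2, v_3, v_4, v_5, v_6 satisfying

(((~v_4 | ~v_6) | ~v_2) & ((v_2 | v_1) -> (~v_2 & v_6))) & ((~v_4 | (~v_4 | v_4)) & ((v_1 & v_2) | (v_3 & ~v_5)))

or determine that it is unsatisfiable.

v_1: False; v_2: False; v_3: True; v_4: False; v_5: False; v_6: False

  ((~v_4 | ~v_6) | ~v_2) & ((v_2 | v_1) -> (~v_2 & v_6)) = True
    (~v_4 | ~v_6) | ~v_2 = True
      ~v_4 | ~v_6 = True
        ~v_4 = True
        ~v_6 = True
      ~v_2 = True
    (v_2 | v_1) -> (~v_2 & v_6) = True
      v_2 | v_1 = False
      ~v_2 & v_6 = False
        ~v_2 = True
  (~v_4 | (~v_4 | v_4)) & ((v_1 & v_2) | (v_3 & ~v_5)) = True
    ~v_4 | (~v_4 | v_4) = True
      ~v_4 = True
      ~v_4 | v_4 = True
        ~v_4 = True
    (v_1 & v_2) | (v_3 & ~v_5) = True
      v_1 & v_2 = False
      v_3 & ~v_5 = True
        ~v_5 = True
Both conjuncts True, so the formula holds.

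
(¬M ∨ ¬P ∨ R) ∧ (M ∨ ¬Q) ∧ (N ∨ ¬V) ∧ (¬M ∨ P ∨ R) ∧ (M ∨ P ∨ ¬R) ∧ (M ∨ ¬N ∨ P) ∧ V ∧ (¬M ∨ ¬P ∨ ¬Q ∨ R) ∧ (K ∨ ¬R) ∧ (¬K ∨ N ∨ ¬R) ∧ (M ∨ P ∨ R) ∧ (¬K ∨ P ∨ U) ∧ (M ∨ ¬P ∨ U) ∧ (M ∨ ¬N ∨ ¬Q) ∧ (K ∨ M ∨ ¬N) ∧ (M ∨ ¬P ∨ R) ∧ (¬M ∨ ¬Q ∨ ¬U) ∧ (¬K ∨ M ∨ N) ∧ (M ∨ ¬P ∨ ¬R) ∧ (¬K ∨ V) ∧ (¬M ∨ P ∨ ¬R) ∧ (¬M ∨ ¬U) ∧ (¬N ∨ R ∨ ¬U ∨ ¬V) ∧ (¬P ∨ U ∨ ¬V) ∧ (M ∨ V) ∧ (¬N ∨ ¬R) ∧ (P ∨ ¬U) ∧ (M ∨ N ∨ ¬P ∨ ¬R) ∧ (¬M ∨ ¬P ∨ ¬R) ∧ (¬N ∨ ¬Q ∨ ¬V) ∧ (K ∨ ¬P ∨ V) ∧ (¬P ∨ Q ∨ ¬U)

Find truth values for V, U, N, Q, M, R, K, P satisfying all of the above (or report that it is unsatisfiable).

UNSATISFIABLE

Case V = True:
  (N ∨ ¬V) forces N = True.
  (¬N ∨ ¬R) forces R = False.
  (¬N ∨ R ∨ ¬U ∨ ¬V) forces U = False.
  (¬P ∨ U ∨ ¬V) forces P = False.
  (¬M ∨ P ∨ R) forces M = False.
  Clause (M ∨ ¬N ∨ P) is falsified — contradiction.
Case V = False:
  Clause (V) is falsified — contradiction.
Both cases fail, so the formula is unsatisfiable.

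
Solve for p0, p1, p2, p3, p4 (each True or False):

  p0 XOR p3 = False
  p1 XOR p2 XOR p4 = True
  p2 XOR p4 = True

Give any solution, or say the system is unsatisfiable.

p0=T, p1=F, p2=F, p3=T, p4=T

p0 XOR p3 = T XOR T = False ✓
p1 XOR p2 XOR p4 = F XOR F XOR T = True ✓
p2 XOR p4 = F XOR T = True ✓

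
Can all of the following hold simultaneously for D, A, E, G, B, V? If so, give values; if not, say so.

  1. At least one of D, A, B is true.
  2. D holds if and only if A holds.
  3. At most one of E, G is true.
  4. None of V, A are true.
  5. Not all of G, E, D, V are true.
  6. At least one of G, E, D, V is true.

D=F; A=F; E=F; G=T; B=T; V=F

  (1) {D, A, B}: 1 true — at least one ✓
  (2) D=F, A=F — same ✓
  (3) {E, G}: 1 true — at most one ✓
  (4) {V, A}: 0 true — none ✓
  (5) {G, E, D, V}: 1/4 true — not all ✓
  (6) {G, E, D, V}: 1 true — at least one ✓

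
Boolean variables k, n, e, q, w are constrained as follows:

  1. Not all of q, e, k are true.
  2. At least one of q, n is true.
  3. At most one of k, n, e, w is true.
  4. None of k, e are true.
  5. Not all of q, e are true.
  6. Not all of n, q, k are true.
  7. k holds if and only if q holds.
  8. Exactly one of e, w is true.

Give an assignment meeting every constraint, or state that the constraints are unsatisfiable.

UNSATISFIABLE

Case k = True:
  Constraint (4) is violated (k=T) — contradiction.
Case k = False:
  (4) forces e = False.
  (7) with k=F forces q = False.
  (2) with q=F forces n = True.
  (3) with n=T forces w = False.
  Constraint (8) is violated (e=F, w=F) — contradiction.
Both cases fail — unsatisfiable.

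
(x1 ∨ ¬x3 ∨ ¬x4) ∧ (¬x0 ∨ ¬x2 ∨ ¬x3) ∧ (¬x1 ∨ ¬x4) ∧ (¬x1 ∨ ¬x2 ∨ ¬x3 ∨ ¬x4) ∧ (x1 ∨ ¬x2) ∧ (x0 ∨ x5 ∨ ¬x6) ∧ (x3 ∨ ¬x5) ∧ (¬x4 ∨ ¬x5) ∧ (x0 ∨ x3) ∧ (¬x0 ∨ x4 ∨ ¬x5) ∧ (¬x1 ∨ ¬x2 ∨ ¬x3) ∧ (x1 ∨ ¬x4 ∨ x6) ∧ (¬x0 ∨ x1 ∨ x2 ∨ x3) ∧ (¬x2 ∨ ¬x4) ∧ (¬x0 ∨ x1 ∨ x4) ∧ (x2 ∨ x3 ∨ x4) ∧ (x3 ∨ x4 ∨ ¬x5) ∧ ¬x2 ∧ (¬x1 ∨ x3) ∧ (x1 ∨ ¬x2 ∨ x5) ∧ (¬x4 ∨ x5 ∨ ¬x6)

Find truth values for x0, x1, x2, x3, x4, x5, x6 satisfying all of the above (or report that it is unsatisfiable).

Unit clause (¬x2) forces x2 = False.
Set x0 = False.
  then (x0 ∨ x3) forces x3 = True.
Set x1 = False.
  then (x1 ∨ ¬x3 ∨ ¬x4) forces x4 = False.
Set x5 = True.
Set x6 = False.
All clauses satisfied.

x0 = False, x1 = False, x2 = False, x3 = True, x4 = False, x5 = True, x6 = False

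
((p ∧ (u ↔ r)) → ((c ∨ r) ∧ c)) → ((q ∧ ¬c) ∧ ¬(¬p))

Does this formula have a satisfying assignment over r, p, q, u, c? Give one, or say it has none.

r=T; p=T; q=T; u=F; c=F

  ((p ∧ (u ↔ r)) → ((c ∨ r) ∧ c)) → ((q ∧ ¬c) ∧ ¬(¬p)) = True
    (p ∧ (u ↔ r)) → ((c ∨ r) ∧ c) = True
      p ∧ (u ↔ r) = False
        u ↔ r = False
      (c ∨ r) ∧ c = False
        c ∨ r = True
    (q ∧ ¬c) ∧ ¬(¬p) = True
      q ∧ ¬c = True
        ¬c = True
      ¬(¬p) = True
        ¬p = False
The formula evaluates to True.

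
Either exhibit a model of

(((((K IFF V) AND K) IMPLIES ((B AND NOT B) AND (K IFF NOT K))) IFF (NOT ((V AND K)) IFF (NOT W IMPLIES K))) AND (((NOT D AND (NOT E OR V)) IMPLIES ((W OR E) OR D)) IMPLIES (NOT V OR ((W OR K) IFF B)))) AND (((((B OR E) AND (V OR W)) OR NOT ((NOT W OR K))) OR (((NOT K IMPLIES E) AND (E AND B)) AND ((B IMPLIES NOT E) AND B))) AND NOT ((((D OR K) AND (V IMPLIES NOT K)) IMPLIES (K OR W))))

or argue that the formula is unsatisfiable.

Case K = True: the conjunct NOT ((((D OR K) AND (V IMPLIES NOT K)) IMPLIES (K OR W))) becomes NOT ((NOT V IMPLIES True)) = False.
Case K = False: the formula simplifies to (W AND (((NOT D AND (NOT E OR V)) IMPLIES ((W OR E) OR D)) IMPLIES (NOT V OR (W IFF B)))) AND (((((B OR E) AND (V OR W)) OR NOT (NOT W)) OR ((E AND (E AND B)) AND ((B IMPLIES NOT E) AND B))) AND NOT ((D IMPLIES W))).
  W = True: the conjunct NOT ((D IMPLIES W)) becomes NOT ((D IMPLIES True)) = False.
  W = False: the conjunct W is False.
Both cases fail — unsatisfiable.

The formula is unsatisfiable.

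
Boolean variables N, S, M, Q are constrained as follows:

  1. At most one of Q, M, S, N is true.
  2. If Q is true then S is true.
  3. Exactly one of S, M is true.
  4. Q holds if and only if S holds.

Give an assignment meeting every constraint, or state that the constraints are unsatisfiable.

N = False; S = False; M = True; Q = False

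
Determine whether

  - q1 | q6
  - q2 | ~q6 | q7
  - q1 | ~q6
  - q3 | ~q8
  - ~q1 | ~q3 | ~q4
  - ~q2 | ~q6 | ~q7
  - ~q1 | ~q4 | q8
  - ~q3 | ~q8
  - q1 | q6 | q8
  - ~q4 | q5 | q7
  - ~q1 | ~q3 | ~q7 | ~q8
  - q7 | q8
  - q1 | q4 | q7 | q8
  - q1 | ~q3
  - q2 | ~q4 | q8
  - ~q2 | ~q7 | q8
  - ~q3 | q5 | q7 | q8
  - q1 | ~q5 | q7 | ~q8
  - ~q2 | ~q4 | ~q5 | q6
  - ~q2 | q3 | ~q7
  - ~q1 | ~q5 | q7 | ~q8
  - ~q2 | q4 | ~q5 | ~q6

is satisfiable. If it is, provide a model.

Try q1 = False:
  (q1 | q6) forces q6 = True.
  clause (q1 | ~q6) is falsified — backtrack.
So q1 = True.
Set q2 = False.
Set q3 = True.
  then (~q1 | ~q3 | ~q4) forces q4 = False.
  then (~q3 | ~q8) forces q8 = False.
  then (q7 | q8) forces q7 = True.
Set q5 = False.
Set q6 = True.
All clauses satisfied.

q1 = True; q2 = False; q3 = True; q4 = False; q5 = False; q6 = True; q7 = True; q8 = False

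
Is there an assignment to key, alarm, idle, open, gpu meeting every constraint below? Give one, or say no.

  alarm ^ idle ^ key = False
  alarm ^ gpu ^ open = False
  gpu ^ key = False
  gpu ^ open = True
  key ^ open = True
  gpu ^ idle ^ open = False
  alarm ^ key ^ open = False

key: False, alarm: True, idle: True, open: True, gpu: False

alarm ^ idle ^ key = T ^ T ^ F = False ✓
alarm ^ gpu ^ open = T ^ F ^ T = False ✓
gpu ^ key = F ^ F = False ✓
gpu ^ open = F ^ T = True ✓
key ^ open = F ^ T = True ✓
gpu ^ idle ^ open = F ^ T ^ T = False ✓
alarm ^ key ^ open = T ^ F ^ T = False ✓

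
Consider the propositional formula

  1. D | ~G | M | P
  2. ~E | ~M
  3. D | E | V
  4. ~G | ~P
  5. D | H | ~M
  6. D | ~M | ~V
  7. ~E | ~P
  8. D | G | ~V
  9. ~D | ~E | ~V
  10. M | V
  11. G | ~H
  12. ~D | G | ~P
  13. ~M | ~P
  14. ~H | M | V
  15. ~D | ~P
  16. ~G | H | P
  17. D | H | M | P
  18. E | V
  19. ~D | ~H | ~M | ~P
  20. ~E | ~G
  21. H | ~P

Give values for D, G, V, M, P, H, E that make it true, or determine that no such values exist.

D=T; G=T; V=T; M=T; P=F; H=T; E=F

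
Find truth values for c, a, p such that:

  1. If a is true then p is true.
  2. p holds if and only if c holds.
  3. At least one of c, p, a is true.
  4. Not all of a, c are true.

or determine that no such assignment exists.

c: True, a: False, p: True

  (1) a=F ⇒ p: vacuous ✓
  (2) p=T, c=T — same ✓
  (3) {c, p, a}: 2 true — at least one ✓
  (4) {a, c}: 1/2 true — not all ✓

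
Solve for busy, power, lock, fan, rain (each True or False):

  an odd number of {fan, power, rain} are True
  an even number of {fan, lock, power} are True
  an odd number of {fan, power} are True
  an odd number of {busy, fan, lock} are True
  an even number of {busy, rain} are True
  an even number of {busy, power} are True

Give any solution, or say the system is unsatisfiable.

Adding constraints 2, 4, 6 mod 2: every variable appears an even number of times on the left, so the left side is 0.
But the right sides sum to 1 (mod 2). 0 ≠ 1 — the system is inconsistent.

UNSATISFIABLE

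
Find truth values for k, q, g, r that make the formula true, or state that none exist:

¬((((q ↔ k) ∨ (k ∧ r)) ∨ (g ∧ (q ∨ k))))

k: False, q: True, g: False, r: False

  ¬((((q ↔ k) ∨ (k ∧ r)) ∨ (g ∧ (q ∨ k)))) = True
    ((q ↔ k) ∨ (k ∧ r)) ∨ (g ∧ (q ∨ k)) = False
      (q ↔ k) ∨ (k ∧ r) = False
        q ↔ k = False
        k ∧ r = False
      g ∧ (q ∨ k) = False
        q ∨ k = True
The formula evaluates to True.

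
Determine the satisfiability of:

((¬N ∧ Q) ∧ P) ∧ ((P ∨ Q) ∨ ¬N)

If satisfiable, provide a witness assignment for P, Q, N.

P = True; Q = True; N = False

  (¬N ∧ Q) ∧ P = True
    ¬N ∧ Q = True
      ¬N = True
  (P ∨ Q) ∨ ¬N = True
    P ∨ Q = True
    ¬N = True
Both conjuncts True, so the formula holds.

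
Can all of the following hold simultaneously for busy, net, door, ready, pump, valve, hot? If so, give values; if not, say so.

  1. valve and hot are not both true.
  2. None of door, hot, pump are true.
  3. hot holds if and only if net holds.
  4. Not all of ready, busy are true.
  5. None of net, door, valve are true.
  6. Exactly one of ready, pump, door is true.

busy = False; net = False; door = False; ready = True; pump = False; valve = False; hot = False

  (1) valve=F, hot=F — not both ✓
  (2) {door, hot, pump}: 0 true — none ✓
  (3) hot=F, net=F — same ✓
  (4) {ready, busy}: 1/2 true — not all ✓
  (5) {net, door, valve}: 0 true — none ✓
  (6) {ready, pump, door}: 1 true — exactly one ✓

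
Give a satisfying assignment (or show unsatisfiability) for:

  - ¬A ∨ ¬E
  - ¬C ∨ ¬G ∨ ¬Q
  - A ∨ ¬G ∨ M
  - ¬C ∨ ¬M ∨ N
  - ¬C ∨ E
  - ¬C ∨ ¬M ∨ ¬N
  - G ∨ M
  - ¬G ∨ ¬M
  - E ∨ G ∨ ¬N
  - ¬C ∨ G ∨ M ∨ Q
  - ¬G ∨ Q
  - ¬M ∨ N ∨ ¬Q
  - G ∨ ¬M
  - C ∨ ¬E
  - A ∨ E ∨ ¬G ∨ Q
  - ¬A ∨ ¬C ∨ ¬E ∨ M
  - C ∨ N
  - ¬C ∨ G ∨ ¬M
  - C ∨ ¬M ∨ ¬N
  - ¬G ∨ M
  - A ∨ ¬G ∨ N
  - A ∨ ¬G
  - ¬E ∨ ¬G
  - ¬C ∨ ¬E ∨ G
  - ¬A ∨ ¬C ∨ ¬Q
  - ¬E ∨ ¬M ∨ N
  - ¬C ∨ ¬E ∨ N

UNSATISFIABLE

Case M = True:
  (¬G ∨ ¬M) forces G = False.
  Clause (G ∨ ¬M) is falsified — contradiction.
Case M = False:
  (G ∨ M) forces G = True.
  Clause (¬G ∨ M) is falsified — contradiction.
Both cases fail, so the formula is unsatisfiable.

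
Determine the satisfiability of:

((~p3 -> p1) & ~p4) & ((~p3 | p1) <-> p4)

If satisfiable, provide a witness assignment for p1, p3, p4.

p1: False, p3: True, p4: False

  (~p3 -> p1) & ~p4 = True
    ~p3 -> p1 = True
      ~p3 = False
    ~p4 = True
  (~p3 | p1) <-> p4 = True
    ~p3 | p1 = False
      ~p3 = False
Both conjuncts True, so the formula holds.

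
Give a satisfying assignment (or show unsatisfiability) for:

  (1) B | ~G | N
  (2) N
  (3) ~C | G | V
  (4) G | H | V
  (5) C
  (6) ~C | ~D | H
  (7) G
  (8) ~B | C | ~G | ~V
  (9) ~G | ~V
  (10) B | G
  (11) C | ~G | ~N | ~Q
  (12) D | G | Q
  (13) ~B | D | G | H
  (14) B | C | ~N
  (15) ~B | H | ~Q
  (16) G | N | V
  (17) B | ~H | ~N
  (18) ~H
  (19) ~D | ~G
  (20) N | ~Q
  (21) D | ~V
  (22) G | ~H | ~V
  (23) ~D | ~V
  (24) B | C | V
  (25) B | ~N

Q = False; D = False; B = True; C = True; V = False; G = True; N = True; H = False

Unit clause (N) forces N = True.
Unit clause (C) forces C = True.
Unit clause (G) forces G = True.
In (~G | ~V) only ~V is left, so V = False.
Unit clause (~H) forces H = False.
In (~D | ~G) only ~D is left, so D = False.
In (B | ~N) only B is left, so B = True.
In (~B | H | ~Q) only ~Q is left, so Q = False.
All clauses satisfied.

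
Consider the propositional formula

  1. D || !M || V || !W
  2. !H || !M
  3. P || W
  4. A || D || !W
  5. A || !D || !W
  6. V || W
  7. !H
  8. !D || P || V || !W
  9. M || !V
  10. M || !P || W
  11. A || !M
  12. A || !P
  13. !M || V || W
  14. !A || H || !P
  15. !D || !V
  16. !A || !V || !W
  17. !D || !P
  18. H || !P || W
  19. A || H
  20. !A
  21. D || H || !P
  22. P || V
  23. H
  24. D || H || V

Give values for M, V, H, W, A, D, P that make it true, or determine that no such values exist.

Unsatisfiable — no assignment works.

Case H = True:
  Clause (!H) is falsified — contradiction.
Case H = False:
  Clause (H) is falsified — contradiction.
Both cases fail, so the formula is unsatisfiable.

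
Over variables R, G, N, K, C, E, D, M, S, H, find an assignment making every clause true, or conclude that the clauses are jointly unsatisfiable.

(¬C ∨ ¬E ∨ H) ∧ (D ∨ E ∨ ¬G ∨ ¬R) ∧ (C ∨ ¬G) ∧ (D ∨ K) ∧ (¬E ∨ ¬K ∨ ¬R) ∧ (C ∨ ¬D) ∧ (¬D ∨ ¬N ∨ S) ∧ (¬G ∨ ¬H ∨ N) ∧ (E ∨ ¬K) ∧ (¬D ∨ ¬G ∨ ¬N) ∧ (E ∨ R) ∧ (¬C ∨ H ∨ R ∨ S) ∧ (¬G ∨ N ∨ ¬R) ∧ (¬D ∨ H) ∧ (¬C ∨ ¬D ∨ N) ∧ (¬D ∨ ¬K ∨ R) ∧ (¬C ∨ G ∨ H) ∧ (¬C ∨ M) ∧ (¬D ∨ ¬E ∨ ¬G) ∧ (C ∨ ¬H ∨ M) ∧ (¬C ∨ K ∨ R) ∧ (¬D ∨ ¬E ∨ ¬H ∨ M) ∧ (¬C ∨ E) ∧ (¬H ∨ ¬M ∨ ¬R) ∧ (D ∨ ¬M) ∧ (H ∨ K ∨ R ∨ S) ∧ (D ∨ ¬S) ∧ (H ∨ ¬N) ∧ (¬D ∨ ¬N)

Set R = False.
  then (E ∨ R) forces E = True.
Set G = False.
Set N = False.
Try K = False:
  (D ∨ K) forces D = True.
  (C ∨ ¬D) forces C = True.
  clause (¬C ∨ ¬D ∨ N) is falsified — backtrack.
So K = True.
  then (¬D ∨ ¬K ∨ R) forces D = False.
  then (D ∨ ¬M) forces M = False.
  then (D ∨ ¬S) forces S = False.
  then (¬C ∨ M) forces C = False.
  then (C ∨ ¬H ∨ M) forces H = False.
All clauses satisfied.

R=F; G=F; N=F; K=T; C=F; E=T; D=F; M=F; S=F; H=F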